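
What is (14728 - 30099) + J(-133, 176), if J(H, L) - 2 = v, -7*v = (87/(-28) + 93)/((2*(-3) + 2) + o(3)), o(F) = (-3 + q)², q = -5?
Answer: -60247319/3920 ≈ -15369.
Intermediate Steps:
o(F) = 64 (o(F) = (-3 - 5)² = (-8)² = 64)
v = -839/3920 (v = -(87/(-28) + 93)/(7*((2*(-3) + 2) + 64)) = -(87*(-1/28) + 93)/(7*((-6 + 2) + 64)) = -(-87/28 + 93)/(7*(-4 + 64)) = -2517/(196*60) = -⅐*839/560 = -839/3920 ≈ -0.21403)
J(H, L) = 7001/3920 (J(H, L) = 2 - 839/3920 = 7001/3920)
(14728 - 30099) + J(-133, 176) = (14728 - 30099) + 7001/3920 = -15371 + 7001/3920 = -60247319/3920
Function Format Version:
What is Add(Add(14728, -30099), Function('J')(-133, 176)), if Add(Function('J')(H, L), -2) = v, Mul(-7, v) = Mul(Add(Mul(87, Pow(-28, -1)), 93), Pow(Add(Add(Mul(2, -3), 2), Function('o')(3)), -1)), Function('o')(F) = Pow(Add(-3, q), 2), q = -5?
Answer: Rational(-60247319, 3920) ≈ -15369.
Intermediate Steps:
Function('o')(F) = 64 (Function('o')(F) = Pow(Add(-3, -5), 2) = Pow(-8, 2) = 64)
v = Rational(-839, 3920) (v = Mul(Rational(-1, 7), Mul(Add(Mul(87, Pow(-28, -1)), 93), Pow(Add(Add(Mul(2, -3), 2), 64), -1))) = Mul(Rational(-1, 7), Mul(Add(Mul(87, Rational(-1, 28)), 93), Pow(Add(Add(-6, 2), 64), -1))) = Mul(Rational(-1, 7), Mul(Add(Rational(-87, 28), 93), Pow(Add(-4, 64), -1))) = Mul(Rational(-1, 7), Mul(Rational(2517, 28), Pow(60, -1))) = Mul(Rational(-1, 7), Mul(Rational(2517, 28), Rational(1, 60))) = Mul(Rational(-1, 7), Rational(839, 560)) = Rational(-839, 3920) ≈ -0.21403)
Function('J')(H, L) = Rational(7001, 3920) (Function('J')(H, L) = Add(2, Rational(-839, 3920)) = Rational(7001, 3920))
Add(Add(14728, -30099), Function('J')(-133, 176)) = Add(Add(14728, -30099), Rational(7001, 3920)) = Add(-15371, Rational(7001, 3920)) = Rational(-60247319, 3920)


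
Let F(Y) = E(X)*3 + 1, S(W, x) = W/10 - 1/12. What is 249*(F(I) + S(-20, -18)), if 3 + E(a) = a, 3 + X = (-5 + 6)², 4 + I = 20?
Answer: -16019/4 ≈ -4004.8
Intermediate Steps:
I = 16 (I = -4 + 20 = 16)
S(W, x) = -1/12 + W/10 (S(W, x) = W*(⅒) - 1*1/12 = W/10 - 1/12 = -1/12 + W/10)
X = -2 (X = -3 + (-5 + 6)² = -3 + 1² = -3 + 1 = -2)
E(a) = -3 + a
F(Y) = -14 (F(Y) = (-3 - 2)*3 + 1 = -5*3 + 1 = -15 + 1 = -14)
249*(F(I) + S(-20, -18)) = 249*(-14 + (-1/12 + (⅒)*(-20))) = 249*(-14 + (-1/12 - 2)) = 249*(-14 - 25/12) = 249*(-193/12) = -16019/4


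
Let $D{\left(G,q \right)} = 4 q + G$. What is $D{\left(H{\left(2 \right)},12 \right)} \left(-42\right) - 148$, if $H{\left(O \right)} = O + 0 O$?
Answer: $-2248$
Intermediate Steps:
$H{\left(O \right)} = O$ ($H{\left(O \right)} = O + 0 = O$)
$D{\left(G,q \right)} = G + 4 q$
$D{\left(H{\left(2 \right)},12 \right)} \left(-42\right) - 148 = \left(2 + 4 \cdot 12\right) \left(-42\right) - 148 = \left(2 + 48\right) \left(-42\right) - 148 = 50 \left(-42\right) - 148 = -2100 - 148 = -2248$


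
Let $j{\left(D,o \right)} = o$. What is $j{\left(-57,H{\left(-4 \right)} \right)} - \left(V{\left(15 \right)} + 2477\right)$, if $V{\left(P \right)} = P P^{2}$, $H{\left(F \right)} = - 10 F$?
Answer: $-5812$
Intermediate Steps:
$V{\left(P \right)} = P^{3}$
$j{\left(-57,H{\left(-4 \right)} \right)} - \left(V{\left(15 \right)} + 2477\right) = \left(-10\right) \left(-4\right) - \left(15^{3} + 2477\right) = 40 - \left(3375 + 2477\right) = 40 - 5852 = -5812$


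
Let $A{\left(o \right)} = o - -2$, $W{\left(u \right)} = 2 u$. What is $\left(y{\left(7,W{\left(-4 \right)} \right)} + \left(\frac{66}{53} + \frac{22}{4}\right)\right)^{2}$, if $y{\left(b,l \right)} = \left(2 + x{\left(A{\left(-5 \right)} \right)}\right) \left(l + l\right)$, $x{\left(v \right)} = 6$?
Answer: $\frac{165199609}{11236} \approx 14703.0$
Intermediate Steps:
$A{\left(o \right)} = 2 + o$ ($A{\left(o \right)} = o + 2 = 2 + o$)
$y{\left(b,l \right)} = 16 l$ ($y{\left(b,l \right)} = \left(2 + 6\right) \left(l + l\right) = 8 \cdot 2 l = 16 l$)
$\left(y{\left(7,W{\left(-4 \right)} \right)} + \left(\frac{66}{53} + \frac{22}{4}\right)\right)^{2} = \left(16 \cdot 2 \left(-4\right) + \left(\frac{66}{53} + \frac{22}{4}\right)\right)^{2} = \left(16 \left(-8\right) + \left(66 \cdot \frac{1}{53} + 22 \cdot \frac{1}{4}\right)\right)^{2} = \left(-128 + \left(\frac{66}{53} + \frac{11}{2}\right)\right)^{2} = \left(-128 + \frac{715}{106}\right)^{2} = \left(- \frac{12853}{106}\right)^{2} = \frac{165199609}{11236}$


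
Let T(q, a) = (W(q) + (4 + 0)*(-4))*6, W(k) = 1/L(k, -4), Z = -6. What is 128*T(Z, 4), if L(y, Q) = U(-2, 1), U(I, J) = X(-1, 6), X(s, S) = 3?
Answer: -12032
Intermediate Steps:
U(I, J) = 3
L(y, Q) = 3
W(k) = ⅓ (W(k) = 1/3 = ⅓)
T(q, a) = -94 (T(q, a) = (⅓ + (4 + 0)*(-4))*6 = (⅓ + 4*(-4))*6 = (⅓ - 16)*6 = -47/3*6 = -94)
128*T(Z, 4) = 128*(-94) = -12032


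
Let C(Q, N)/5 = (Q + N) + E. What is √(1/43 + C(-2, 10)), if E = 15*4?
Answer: √628703/43 ≈ 18.440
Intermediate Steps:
E = 60
C(Q, N) = 300 + 5*N + 5*Q (C(Q, N) = 5*((Q + N) + 60) = 5*((N + Q) + 60) = 5*(60 + N + Q) = 300 + 5*N + 5*Q)
√(1/43 + C(-2, 10)) = √(1/43 + (300 + 5*10 + 5*(-2))) = √(1/43 + (300 + 50 - 10)) = √(1/43 + 340) = √(14621/43) = √628703/43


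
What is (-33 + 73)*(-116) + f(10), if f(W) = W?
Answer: -4630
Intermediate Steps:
(-33 + 73)*(-116) + f(10) = (-33 + 73)*(-116) + 10 = 40*(-116) + 10 = -4640 + 10 = -4630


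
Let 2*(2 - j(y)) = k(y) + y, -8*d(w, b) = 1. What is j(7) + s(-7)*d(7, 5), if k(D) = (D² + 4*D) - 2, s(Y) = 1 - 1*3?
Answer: -155/4 ≈ -38.750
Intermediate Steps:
d(w, b) = -⅛ (d(w, b) = -⅛*1 = -⅛)
s(Y) = -2 (s(Y) = 1 - 3 = -2)
k(D) = -2 + D² + 4*D
j(y) = 3 - 5*y/2 - y²/2 (j(y) = 2 - ((-2 + y² + 4*y) + y)/2 = 2 - (-2 + y² + 5*y)/2 = 2 + (1 - 5*y/2 - y²/2) = 3 - 5*y/2 - y²/2)
j(7) + s(-7)*d(7, 5) = (3 - 5/2*7 - ½*7²) - 2*(-⅛) = (3 - 35/2 - ½*49) + ¼ = (3 - 35/2 - 49/2) + ¼ = -39 + ¼ = -155/4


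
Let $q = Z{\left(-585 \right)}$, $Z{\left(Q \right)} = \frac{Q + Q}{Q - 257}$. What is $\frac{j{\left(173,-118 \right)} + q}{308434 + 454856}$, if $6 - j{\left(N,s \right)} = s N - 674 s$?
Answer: $- \frac{10759}{138930} \approx -0.077442$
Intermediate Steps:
$Z{\left(Q \right)} = \frac{2 Q}{-257 + Q}$
$j{\left(N,s \right)} = 6 + 674 s - N s$ ($j{\left(N,s \right)} = 6 - \left(s N - 674 s\right) = 6 - \left(N s - 674 s\right) = 6 - \left(- 674 s + N s\right) = 6 + 674 s - N s$)
$q = \frac{585}{421}$ ($q = 2 \left(-585\right) \frac{1}{-257 - 585} = 2 \left(-585\right) \frac{1}{-842} = 2 \left(-585\right) \left(- \frac{1}{842}\right) = \frac{585}{421} \approx 1.3895$)
$\frac{j{\left(173,-118 \right)} + q}{308434 + 454856} = \frac{\left(6 + 674 \left(-118\right) - 173 \left(-118\right)\right) + \frac{585}{421}}{308434 + 454856} = \frac{\left(6 - 79532 + 20414\right) + \frac{585}{421}}{763290} = \left(-59112 + \frac{585}{421}\right) \frac{1}{763290} = \left(- \frac{24885567}{421}\right) \frac{1}{763290} = - \frac{10759}{138930}$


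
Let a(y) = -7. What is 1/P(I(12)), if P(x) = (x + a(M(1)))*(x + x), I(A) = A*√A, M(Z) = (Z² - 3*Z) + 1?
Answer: 1/3358 + 7*√3/241776 ≈ 0.00034794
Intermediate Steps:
M(Z) = 1 + Z² - 3*Z
I(A) = A^(3/2)
P(x) = 2*x*(-7 + x) (P(x) = (x - 7)*(x + x) = (-7 + x)*(2*x) = 2*x*(-7 + x))
1/P(I(12)) = 1/(2*12^(3/2)*(-7 + 12^(3/2))) = 1/(2*(24*√3)*(-7 + 24*√3)) = 1/(48*√3*(-7 + 24*√3)) = √3/(144*(-7 + 24*√3))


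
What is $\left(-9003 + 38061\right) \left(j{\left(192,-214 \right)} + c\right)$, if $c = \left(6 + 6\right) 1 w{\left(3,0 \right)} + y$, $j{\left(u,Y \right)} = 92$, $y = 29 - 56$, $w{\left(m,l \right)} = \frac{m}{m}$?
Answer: $2237466$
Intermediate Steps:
$w{\left(m,l \right)} = 1$
$y = -27$
$c = -15$ ($c = \left(6 + 6\right) 1 \cdot 1 - 27 = 12 \cdot 1 \cdot 1 - 27 = 12 \cdot 1 - 27 = 12 - 27 = -15$)
$\left(-9003 + 38061\right) \left(j{\left(192,-214 \right)} + c\right) = \left(-9003 + 38061\right) \left(92 - 15\right) = 29058 \cdot 77 = 2237466$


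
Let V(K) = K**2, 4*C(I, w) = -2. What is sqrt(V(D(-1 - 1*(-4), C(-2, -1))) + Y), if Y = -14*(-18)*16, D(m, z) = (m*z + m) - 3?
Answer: 3*sqrt(1793)/2 ≈ 63.516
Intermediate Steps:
C(I, w) = -1/2 (C(I, w) = (1/4)*(-2) = -1/2)
D(m, z) = -3 + m + m*z (D(m, z) = (m + m*z) - 3 = -3 + m + m*z)
Y = 4032 (Y = 252*16 = 4032)
sqrt(V(D(-1 - 1*(-4), C(-2, -1))) + Y) = sqrt((-3 + (-1 - 1*(-4)) + (-1 - 1*(-4))*(-1/2))**2 + 4032) = sqrt((-3 + (-1 + 4) + (-1 + 4)*(-1/2))**2 + 4032) = sqrt((-3 + 3 + 3*(-1/2))**2 + 4032) = sqrt((-3 + 3 - 3/2)**2 + 4032) = sqrt((-3/2)**2 + 4032) = sqrt(9/4 + 4032) = sqrt(16137/4) = 3*sqrt(1793)/2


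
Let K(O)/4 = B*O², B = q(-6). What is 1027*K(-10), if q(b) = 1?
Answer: 410800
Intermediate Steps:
B = 1
K(O) = 4*O² (K(O) = 4*(1*O²) = 4*O²)
1027*K(-10) = 1027*(4*(-10)²) = 1027*(4*100) = 1027*400 = 410800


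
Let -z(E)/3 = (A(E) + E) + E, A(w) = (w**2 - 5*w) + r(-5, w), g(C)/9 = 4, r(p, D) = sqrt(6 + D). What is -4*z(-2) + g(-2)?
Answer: 180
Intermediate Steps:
g(C) = 36 (g(C) = 9*4 = 36)
A(w) = w**2 + sqrt(6 + w) - 5*w (A(w) = (w**2 - 5*w) + sqrt(6 + w) = w**2 + sqrt(6 + w) - 5*w)
z(E) = -3*E**2 - 3*sqrt(6 + E) + 9*E (z(E) = -3*(((E**2 + sqrt(6 + E) - 5*E) + E) + E) = -3*((E**2 + sqrt(6 + E) - 4*E) + E) = -3*(E**2 + sqrt(6 + E) - 3*E) = -3*E**2 - 3*sqrt(6 + E) + 9*E)
-4*z(-2) + g(-2) = -4*(-3*(-2)**2 - 3*sqrt(6 - 2) + 9*(-2)) + 36 = -4*(-3*4 - 3*sqrt(4) - 18) + 36 = -4*(-12 - 3*2 - 18) + 36 = -4*(-12 - 6 - 18) + 36 = -4*(-36) + 36 = 144 + 36 = 180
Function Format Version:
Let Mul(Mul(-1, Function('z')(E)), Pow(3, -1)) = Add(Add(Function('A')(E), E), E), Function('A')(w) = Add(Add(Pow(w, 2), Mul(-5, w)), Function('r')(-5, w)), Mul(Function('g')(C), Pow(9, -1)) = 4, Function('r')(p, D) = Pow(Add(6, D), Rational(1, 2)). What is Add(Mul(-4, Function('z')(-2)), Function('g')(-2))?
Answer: 180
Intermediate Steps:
Function('g')(C) = 36 (Function('g')(C) = Mul(9, 4) = 36)
Function('A')(w) = Add(Pow(w, 2), Pow(Add(6, w), Rational(1, 2)), Mul(-5, w)) (Function('A')(w) = Add(Add(Pow(w, 2), Mul(-5, w)), Pow(Add(6, w), Rational(1, 2))) = Add(Pow(w, 2), Pow(Add(6, w), Rational(1, 2)), Mul(-5, w)))
Function('z')(E) = Add(Mul(-3, Pow(E, 2)), Mul(-3, Pow(Add(6, E), Rational(1, 2))), Mul(9, E)) (Function('z')(E) = Mul(-3, Add(Add(Add(Pow(E, 2), Pow(Add(6, E), Rational(1, 2)), Mul(-5, E)), E), E)) = Mul(-3, Add(Add(Pow(E, 2), Pow(Add(6, E), Rational(1, 2)), Mul(-4, E)), E)) = Mul(-3, Add(Pow(E, 2), Pow(Add(6, E), Rational(1, 2)), Mul(-3, E))) = Add(Mul(-3, Pow(E, 2)), Mul(-3, Pow(Add(6, E), Rational(1, 2))), Mul(9, E)))
Add(Mul(-4, Function('z')(-2)), Function('g')(-2)) = Add(Mul(-4, Add(Mul(-3, Pow(-2, 2)), Mul(-3, Pow(Add(6, -2), Rational(1, 2))), Mul(9, -2))), 36) = Add(Mul(-4, Add(Mul(-3, 4), Mul(-3, Pow(4, Rational(1, 2))), -18)), 36) = Add(Mul(-4, Add(-12, Mul(-3, 2), -18)), 36) = Add(Mul(-4, Add(-12, -6, -18)), 36) = Add(Mul(-4, -36), 36) = Add(144, 36) = 180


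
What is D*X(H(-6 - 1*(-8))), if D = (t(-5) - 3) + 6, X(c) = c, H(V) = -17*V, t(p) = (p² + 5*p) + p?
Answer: 68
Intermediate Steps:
t(p) = p² + 6*p
D = -2 (D = (-5*(6 - 5) - 3) + 6 = (-5*1 - 3) + 6 = (-5 - 3) + 6 = -8 + 6 = -2)
D*X(H(-6 - 1*(-8))) = -(-34)*(-6 - 1*(-8)) = -(-34)*(-6 + 8) = -(-34)*2 = -2*(-34) = 68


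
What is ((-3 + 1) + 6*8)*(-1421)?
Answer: -65366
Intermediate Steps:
((-3 + 1) + 6*8)*(-1421) = (-2 + 48)*(-1421) = 46*(-1421) = -65366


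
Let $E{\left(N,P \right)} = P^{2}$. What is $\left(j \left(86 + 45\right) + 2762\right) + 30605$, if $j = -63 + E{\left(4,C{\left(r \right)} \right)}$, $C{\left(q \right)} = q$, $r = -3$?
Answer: $26293$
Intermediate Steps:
$j = -54$ ($j = -63 + \left(-3\right)^{2} = -63 + 9 = -54$)
$\left(j \left(86 + 45\right) + 2762\right) + 30605 = \left(- 54 \left(86 + 45\right) + 2762\right) + 30605 = \left(\left(-54\right) 131 + 2762\right) + 30605 = \left(-7074 + 2762\right) + 30605 = -4312 + 30605 = 26293$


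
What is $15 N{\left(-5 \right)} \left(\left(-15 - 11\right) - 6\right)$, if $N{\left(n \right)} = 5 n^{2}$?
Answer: $-60000$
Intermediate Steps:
$15 N{\left(-5 \right)} \left(\left(-15 - 11\right) - 6\right) = 15 \cdot 5 \left(-5\right)^{2} \left(\left(-15 - 11\right) - 6\right) = 15 \cdot 5 \cdot 25 \left(-26 - 6\right) = 15 \cdot 125 \left(-32\right) = 1875 \left(-32\right) = -60000$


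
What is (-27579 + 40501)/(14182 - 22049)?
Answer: -12922/7867 ≈ -1.6426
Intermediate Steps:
(-27579 + 40501)/(14182 - 22049) = 12922/(-7867) = 12922*(-1/7867) = -12922/7867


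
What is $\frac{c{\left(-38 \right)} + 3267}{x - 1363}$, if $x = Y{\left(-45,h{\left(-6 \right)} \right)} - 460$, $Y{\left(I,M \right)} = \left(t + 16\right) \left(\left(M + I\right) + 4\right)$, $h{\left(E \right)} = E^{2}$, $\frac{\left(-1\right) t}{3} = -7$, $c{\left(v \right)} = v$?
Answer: $- \frac{3229}{2008} \approx -1.6081$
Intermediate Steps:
$t = 21$ ($t = \left(-3\right) \left(-7\right) = 21$)
$Y{\left(I,M \right)} = 148 + 37 I + 37 M$ ($Y{\left(I,M \right)} = \left(21 + 16\right) \left(\left(M + I\right) + 4\right) = 37 \left(\left(I + M\right) + 4\right) = 37 \left(4 + I + M\right) = 148 + 37 I + 37 M$)
$x = -645$ ($x = \left(148 + 37 \left(-45\right) + 37 \left(-6\right)^{2}\right) - 460 = \left(148 - 1665 + 37 \cdot 36\right) - 460 = \left(148 - 1665 + 1332\right) - 460 = -185 - 460 = -645$)
$\frac{c{\left(-38 \right)} + 3267}{x - 1363} = \frac{-38 + 3267}{-645 - 1363} = \frac{3229}{-2008} = 3229 \left(- \frac{1}{2008}\right) = - \frac{3229}{2008}$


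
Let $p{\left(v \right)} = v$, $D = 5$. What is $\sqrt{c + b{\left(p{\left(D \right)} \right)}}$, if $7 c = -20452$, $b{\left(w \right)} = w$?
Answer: $\frac{i \sqrt{142919}}{7} \approx 54.007 i$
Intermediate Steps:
$c = - \frac{20452}{7}$ ($c = \frac{1}{7} \left(-20452\right) = - \frac{20452}{7} \approx -2921.7$)
$\sqrt{c + b{\left(p{\left(D \right)} \right)}} = \sqrt{- \frac{20452}{7} + 5} = \sqrt{- \frac{20417}{7}} = \frac{i \sqrt{142919}}{7}$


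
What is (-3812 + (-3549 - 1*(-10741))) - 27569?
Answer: -24189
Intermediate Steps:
(-3812 + (-3549 - 1*(-10741))) - 27569 = (-3812 + (-3549 + 10741)) - 27569 = (-3812 + 7192) - 27569 = 3380 - 27569 = -24189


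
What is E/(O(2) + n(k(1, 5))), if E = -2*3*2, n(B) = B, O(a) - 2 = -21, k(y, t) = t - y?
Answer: ⅘ ≈ 0.80000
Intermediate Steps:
O(a) = -19 (O(a) = 2 - 21 = -19)
E = -12 (E = -6*2 = -12)
E/(O(2) + n(k(1, 5))) = -12/(-19 + (5 - 1*1)) = -12/(-19 + (5 - 1)) = -12/(-19 + 4) = -12/(-15) = -12*(-1/15) = ⅘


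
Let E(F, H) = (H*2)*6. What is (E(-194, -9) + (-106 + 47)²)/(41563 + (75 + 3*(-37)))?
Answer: 3373/41527 ≈ 0.081224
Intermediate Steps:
E(F, H) = 12*H (E(F, H) = (2*H)*6 = 12*H)
(E(-194, -9) + (-106 + 47)²)/(41563 + (75 + 3*(-37))) = (12*(-9) + (-106 + 47)²)/(41563 + (75 + 3*(-37))) = (-108 + (-59)²)/(41563 + (75 - 111)) = (-108 + 3481)/(41563 - 36) = 3373/41527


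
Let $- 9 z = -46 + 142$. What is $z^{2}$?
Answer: $\frac{1024}{9} \approx 113.78$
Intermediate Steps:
$z = - \frac{32}{3}$ ($z = - \frac{-46 + 142}{9} = \left(- \frac{1}{9}\right) 96 = - \frac{32}{3} \approx -10.667$)
$z^{2} = \left(- \frac{32}{3}\right)^{2} = \frac{1024}{9}$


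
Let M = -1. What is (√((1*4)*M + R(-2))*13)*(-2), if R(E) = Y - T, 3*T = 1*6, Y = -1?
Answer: -26*I*√7 ≈ -68.79*I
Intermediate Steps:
T = 2 (T = (1*6)/3 = (⅓)*6 = 2)
R(E) = -3 (R(E) = -1 - 1*2 = -1 - 2 = -3)
(√((1*4)*M + R(-2))*13)*(-2) = (√((1*4)*(-1) - 3)*13)*(-2) = (√(4*(-1) - 3)*13)*(-2) = (√(-4 - 3)*13)*(-2) = (√(-7)*13)*(-2) = ((I*√7)*13)*(-2) = (13*I*√7)*(-2) = -26*I*√7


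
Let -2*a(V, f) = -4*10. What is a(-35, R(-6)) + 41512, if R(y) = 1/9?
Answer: 41532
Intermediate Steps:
R(y) = ⅑
a(V, f) = 20 (a(V, f) = -(-2)*10 = -½*(-40) = 20)
a(-35, R(-6)) + 41512 = 20 + 41512 = 41532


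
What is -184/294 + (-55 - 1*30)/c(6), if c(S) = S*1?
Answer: -4349/294 ≈ -14.793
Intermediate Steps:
c(S) = S
-184/294 + (-55 - 1*30)/c(6) = -184/294 + (-55 - 1*30)/6 = -184*1/294 + (-55 - 30)*(⅙) = -92/147 - 85*⅙ = -92/147 - 85/6 = -4349/294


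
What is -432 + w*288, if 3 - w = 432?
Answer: -123984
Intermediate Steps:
w = -429 (w = 3 - 1*432 = 3 - 432 = -429)
-432 + w*288 = -432 - 429*288 = -432 - 123552 = -123984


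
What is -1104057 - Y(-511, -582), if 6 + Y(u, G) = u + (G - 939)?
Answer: -1102019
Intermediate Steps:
Y(u, G) = -945 + G + u (Y(u, G) = -6 + (u + (G - 939)) = -6 + (u + (-939 + G)) = -6 + (-939 + G + u) = -945 + G + u)
-1104057 - Y(-511, -582) = -1104057 - (-945 - 582 - 511) = -1104057 - 1*(-2038) = -1104057 + 2038 = -1102019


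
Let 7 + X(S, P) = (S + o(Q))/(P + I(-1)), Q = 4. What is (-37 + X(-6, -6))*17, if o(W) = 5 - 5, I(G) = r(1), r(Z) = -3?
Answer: -2210/3 ≈ -736.67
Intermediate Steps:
I(G) = -3
o(W) = 0
X(S, P) = -7 + S/(-3 + P) (X(S, P) = -7 + (S + 0)/(P - 3) = -7 + S/(-3 + P))
(-37 + X(-6, -6))*17 = (-37 + (21 - 6 - 7*(-6))/(-3 - 6))*17 = (-37 + (21 - 6 + 42)/(-9))*17 = (-37 - 1/9*57)*17 = (-37 - 19/3)*17 = -130/3*17 = -2210/3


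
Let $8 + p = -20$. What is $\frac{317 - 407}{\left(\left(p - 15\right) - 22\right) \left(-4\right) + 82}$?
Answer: $- \frac{5}{19} \approx -0.26316$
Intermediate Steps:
$p = -28$ ($p = -8 - 20 = -28$)
$\frac{317 - 407}{\left(\left(p - 15\right) - 22\right) \left(-4\right) + 82} = \frac{317 - 407}{\left(\left(-28 - 15\right) - 22\right) \left(-4\right) + 82} = - \frac{90}{\left(-43 - 22\right) \left(-4\right) + 82} = - \frac{90}{\left(-65\right) \left(-4\right) + 82} = - \frac{90}{260 + 82} = - \frac{90}{342} = \left(-90\right) \frac{1}{342} = - \frac{5}{19}$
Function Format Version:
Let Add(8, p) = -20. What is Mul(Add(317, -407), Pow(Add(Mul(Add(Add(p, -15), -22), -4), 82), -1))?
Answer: Rational(-5, 19) ≈ -0.26316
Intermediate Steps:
p = -28 (p = Add(-8, -20) = -28)
Mul(Add(317, -407), Pow(Add(Mul(Add(Add(p, -15), -22), -4), 82), -1)) = Mul(Add(317, -407), Pow(Add(Mul(Add(Add(-28, -15), -22), -4), 82), -1)) = Mul(-90, Pow(Add(Mul(Add(-43, -22), -4), 82), -1)) = Mul(-90, Pow(Add(Mul(-65, -4), 82), -1)) = Mul(-90, Pow(Add(260, 82), -1)) = Mul(-90, Pow(342, -1)) = Mul(-90, Rational(1, 342)) = Rational(-5, 19)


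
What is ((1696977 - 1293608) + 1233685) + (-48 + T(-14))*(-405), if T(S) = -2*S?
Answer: 1645154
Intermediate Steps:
((1696977 - 1293608) + 1233685) + (-48 + T(-14))*(-405) = ((1696977 - 1293608) + 1233685) + (-48 - 2*(-14))*(-405) = (403369 + 1233685) + (-48 + 28)*(-405) = 1637054 - 20*(-405) = 1637054 + 8100 = 1645154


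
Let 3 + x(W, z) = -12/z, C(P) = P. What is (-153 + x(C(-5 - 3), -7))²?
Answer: 1166400/49 ≈ 23804.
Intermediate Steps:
x(W, z) = -3 - 12/z
(-153 + x(C(-5 - 3), -7))² = (-153 + (-3 - 12/(-7)))² = (-153 + (-3 - 12*(-⅐)))² = (-153 + (-3 + 12/7))² = (-153 - 9/7)² = (-1080/7)² = 1166400/49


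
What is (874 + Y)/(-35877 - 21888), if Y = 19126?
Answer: -4000/11553 ≈ -0.34623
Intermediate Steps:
(874 + Y)/(-35877 - 21888) = (874 + 19126)/(-35877 - 21888) = 20000/(-57765) = 20000*(-1/57765) = -4000/11553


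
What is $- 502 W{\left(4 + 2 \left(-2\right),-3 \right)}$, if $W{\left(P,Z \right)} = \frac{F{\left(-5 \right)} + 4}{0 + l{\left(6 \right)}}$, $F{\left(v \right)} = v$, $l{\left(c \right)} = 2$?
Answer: $251$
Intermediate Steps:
$W{\left(P,Z \right)} = - \frac{1}{2}$ ($W{\left(P,Z \right)} = \frac{-5 + 4}{0 + 2} = - \frac{1}{2}$)
$- 502 W{\left(4 + 2 \left(-2\right),-3 \right)} = \left(-502\right) \left(- \frac{1}{2}\right) = 251$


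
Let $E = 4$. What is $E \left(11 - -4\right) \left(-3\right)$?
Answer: $-180$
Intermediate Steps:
$E \left(11 - -4\right) \left(-3\right) = 4 \left(11 - -4\right) \left(-3\right) = 4 \left(11 + 4\right) \left(-3\right) = 4 \cdot 15 \left(-3\right) = 60 \left(-3\right) = -180$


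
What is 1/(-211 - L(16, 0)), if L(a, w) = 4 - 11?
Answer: -1/204 ≈ -0.0049020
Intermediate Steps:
L(a, w) = -7
1/(-211 - L(16, 0)) = 1/(-211 - 1*(-7)) = 1/(-211 + 7) = 1/(-204) = -1/204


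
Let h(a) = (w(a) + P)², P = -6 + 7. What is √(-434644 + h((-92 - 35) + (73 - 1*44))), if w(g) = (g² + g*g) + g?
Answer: 183*√10893 ≈ 19100.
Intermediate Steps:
P = 1
w(g) = g + 2*g² (w(g) = (g² + g²) + g = 2*g² + g = g + 2*g²)
h(a) = (1 + a*(1 + 2*a))² (h(a) = (a*(1 + 2*a) + 1)² = (1 + a*(1 + 2*a))²)
√(-434644 + h((-92 - 35) + (73 - 1*44))) = √(-434644 + (1 + ((-92 - 35) + (73 - 1*44))*(1 + 2*((-92 - 35) + (73 - 1*44))))²) = √(-434644 + (1 + (-127 + (73 - 44))*(1 + 2*(-127 + (73 - 44))))²) = √(-434644 + (1 + (-127 + 29)*(1 + 2*(-127 + 29)))²) = √(-434644 + (1 - 98*(1 + 2*(-98)))²) = √(-434644 + (1 - 98*(1 - 196))²) = √(-434644 + (1 - 98*(-195))²) = √(-434644 + (1 + 19110)²) = √(-434644 + 19111²) = √(-434644 + 365230321) = √364795677 = 183*√10893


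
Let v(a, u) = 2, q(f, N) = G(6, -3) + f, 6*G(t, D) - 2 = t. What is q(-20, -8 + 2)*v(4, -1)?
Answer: -112/3 ≈ -37.333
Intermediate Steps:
G(t, D) = ⅓ + t/6
q(f, N) = 4/3 + f (q(f, N) = (⅓ + (⅙)*6) + f = (⅓ + 1) + f = 4/3 + f)
q(-20, -8 + 2)*v(4, -1) = (4/3 - 20)*2 = -56/3*2 = -112/3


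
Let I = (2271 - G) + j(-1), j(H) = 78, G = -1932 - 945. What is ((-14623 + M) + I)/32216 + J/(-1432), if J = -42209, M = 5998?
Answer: 84683611/2883332 ≈ 29.370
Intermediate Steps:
G = -2877
I = 5226 (I = (2271 - 1*(-2877)) + 78 = (2271 + 2877) + 78 = 5148 + 78 = 5226)
((-14623 + M) + I)/32216 + J/(-1432) = ((-14623 + 5998) + 5226)/32216 - 42209/(-1432) = (-8625 + 5226)*(1/32216) - 42209*(-1/1432) = -3399*1/32216 + 42209/1432 = -3399/32216 + 42209/1432 = 84683611/2883332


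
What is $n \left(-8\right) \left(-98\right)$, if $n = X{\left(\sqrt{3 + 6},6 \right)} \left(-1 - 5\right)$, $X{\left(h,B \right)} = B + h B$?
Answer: $-112896$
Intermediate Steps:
$X{\left(h,B \right)} = B + B h$
$n = -144$ ($n = 6 \left(1 + \sqrt{3 + 6}\right) \left(-1 - 5\right) = 6 \left(1 + \sqrt{9}\right) \left(-6\right) = 6 \left(1 + 3\right) \left(-6\right) = 6 \cdot 4 \left(-6\right) = 24 \left(-6\right) = -144$)
$n \left(-8\right) \left(-98\right) = \left(-144\right) \left(-8\right) \left(-98\right) = 1152 \left(-98\right) = -112896$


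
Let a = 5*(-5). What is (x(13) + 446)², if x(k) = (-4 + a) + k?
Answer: 184900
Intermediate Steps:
a = -25
x(k) = -29 + k (x(k) = (-4 - 25) + k = -29 + k)
(x(13) + 446)² = ((-29 + 13) + 446)² = (-16 + 446)² = 430² = 184900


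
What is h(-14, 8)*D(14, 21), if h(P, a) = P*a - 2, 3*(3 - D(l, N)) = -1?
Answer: -380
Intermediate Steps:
D(l, N) = 10/3 (D(l, N) = 3 - ⅓*(-1) = 3 + ⅓ = 10/3)
h(P, a) = -2 + P*a
h(-14, 8)*D(14, 21) = (-2 - 14*8)*(10/3) = (-2 - 112)*(10/3) = -114*10/3 = -380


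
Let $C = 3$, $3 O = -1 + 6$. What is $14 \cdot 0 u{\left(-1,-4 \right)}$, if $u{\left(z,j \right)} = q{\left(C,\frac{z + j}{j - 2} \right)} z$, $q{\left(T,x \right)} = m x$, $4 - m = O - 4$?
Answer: $0$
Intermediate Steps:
$O = \frac{5}{3}$ ($O = \frac{-1 + 6}{3} = \frac{1}{3} \cdot 5 = \frac{5}{3} \approx 1.6667$)
$m = \frac{19}{3}$ ($m = 4 - \left(\frac{5}{3} - 4\right) = 4 - - \frac{7}{3} = 4 + \frac{7}{3} = \frac{19}{3} \approx 6.3333$)
$q{\left(T,x \right)} = \frac{19 x}{3}$
$u{\left(z,j \right)} = \frac{19 z \left(j + z\right)}{3 \left(-2 + j\right)}$ ($u{\left(z,j \right)} = \frac{19 \frac{z + j}{j - 2}}{3} z = \frac{19 \frac{j + z}{-2 + j}}{3} z = \frac{19 \left(j + z\right)}{3 \left(-2 + j\right)} z = \frac{19 z \left(j + z\right)}{3 \left(-2 + j\right)}$)
$14 \cdot 0 u{\left(-1,-4 \right)} = 14 \cdot 0 \cdot \frac{19}{3} \left(-1\right) \frac{1}{-2 - 4} \left(-4 - 1\right) = 0 \cdot \frac{19}{3} \left(-1\right) \frac{1}{-6} \left(-5\right) = 0 \cdot \frac{19}{3} \left(-1\right) \left(- \frac{1}{6}\right) \left(-5\right) = 0 \left(- \frac{95}{18}\right) = 0$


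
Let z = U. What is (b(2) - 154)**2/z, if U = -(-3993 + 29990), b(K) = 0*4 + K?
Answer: -23104/25997 ≈ -0.88872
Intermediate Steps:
b(K) = K (b(K) = 0 + K = K)
U = -25997 (U = -1*25997 = -25997)
z = -25997
(b(2) - 154)**2/z = (2 - 154)**2/(-25997) = (-152)**2*(-1/25997) = 23104*(-1/25997) = -23104/25997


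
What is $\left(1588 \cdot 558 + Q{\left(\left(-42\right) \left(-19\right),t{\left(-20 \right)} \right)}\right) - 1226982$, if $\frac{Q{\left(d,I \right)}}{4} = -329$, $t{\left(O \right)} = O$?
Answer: $-342194$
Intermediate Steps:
$Q{\left(d,I \right)} = -1316$ ($Q{\left(d,I \right)} = 4 \left(-329\right) = -1316$)
$\left(1588 \cdot 558 + Q{\left(\left(-42\right) \left(-19\right),t{\left(-20 \right)} \right)}\right) - 1226982 = \left(1588 \cdot 558 - 1316\right) - 1226982 = \left(886104 - 1316\right) - 1226982 = 884788 - 1226982 = -342194$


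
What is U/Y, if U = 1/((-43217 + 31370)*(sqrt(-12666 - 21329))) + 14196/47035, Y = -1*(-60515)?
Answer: 156/31278275 + I*sqrt(33995)/24371736363975 ≈ 4.9875e-6 + 7.5652e-12*I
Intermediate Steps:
Y = 60515
U = 14196/47035 + I*sqrt(33995)/402738765 (U = 1/((-11847)*(sqrt(-33995))) + 14196*(1/47035) = -(-I*sqrt(33995)/33995)/11847 + 14196/47035 = -(-1)*I*sqrt(33995)/402738765 + 14196/47035 = I*sqrt(33995)/402738765 + 14196/47035 = 14196/47035 + I*sqrt(33995)/402738765 ≈ 0.30182 + 4.5781e-7*I)
U/Y = (14196/47035 + I*sqrt(33995)/402738765)/60515 = (14196/47035 + I*sqrt(33995)/402738765)*(1/60515) = 156/31278275 + I*sqrt(33995)/24371736363975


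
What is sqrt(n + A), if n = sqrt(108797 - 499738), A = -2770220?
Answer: sqrt(-2770220 + I*sqrt(390941)) ≈ 0.19 + 1664.4*I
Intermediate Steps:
n = I*sqrt(390941) (n = sqrt(-390941) = I*sqrt(390941) ≈ 625.25*I)
sqrt(n + A) = sqrt(I*sqrt(390941) - 2770220) = sqrt(-2770220 + I*sqrt(390941))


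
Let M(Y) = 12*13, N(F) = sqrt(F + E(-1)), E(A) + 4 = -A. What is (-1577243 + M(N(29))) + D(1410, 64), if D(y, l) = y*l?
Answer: -1486847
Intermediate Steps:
D(y, l) = l*y
E(A) = -4 - A
N(F) = sqrt(-3 + F) (N(F) = sqrt(F + (-4 - 1*(-1))) = sqrt(F + (-4 + 1)) = sqrt(F - 3) = sqrt(-3 + F))
M(Y) = 156
(-1577243 + M(N(29))) + D(1410, 64) = (-1577243 + 156) + 64*1410 = -1577087 + 90240 = -1486847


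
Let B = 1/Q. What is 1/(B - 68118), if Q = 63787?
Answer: -63787/4345042865 ≈ -1.4680e-5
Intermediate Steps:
B = 1/63787 ≈ 1.5677e-5
1/(B - 68118) = 1/(1/63787 - 68118) = 1/(-4345042865/63787) = -63787/4345042865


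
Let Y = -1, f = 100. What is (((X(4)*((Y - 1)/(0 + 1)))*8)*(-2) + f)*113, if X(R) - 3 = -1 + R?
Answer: 32996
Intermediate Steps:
X(R) = 2 + R (X(R) = 3 + (-1 + R) = 2 + R)
(((X(4)*((Y - 1)/(0 + 1)))*8)*(-2) + f)*113 = ((((2 + 4)*((-1 - 1)/(0 + 1)))*8)*(-2) + 100)*113 = (((6*(-2/1))*8)*(-2) + 100)*113 = (((6*(-2*1))*8)*(-2) + 100)*113 = (((6*(-2))*8)*(-2) + 100)*113 = (-12*8*(-2) + 100)*113 = (-96*(-2) + 100)*113 = (192 + 100)*113 = 292*113 = 32996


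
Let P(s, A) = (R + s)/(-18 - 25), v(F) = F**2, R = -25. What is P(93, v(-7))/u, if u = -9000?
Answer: 17/96750 ≈ 0.00017571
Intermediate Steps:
P(s, A) = 25/43 - s/43 (P(s, A) = (-25 + s)/(-18 - 25) = (-25 + s)/(-43) = (-25 + s)*(-1/43) = 25/43 - s/43)
P(93, v(-7))/u = (25/43 - 1/43*93)/(-9000) = (25/43 - 93/43)*(-1/9000) = -68/43*(-1/9000) = 17/96750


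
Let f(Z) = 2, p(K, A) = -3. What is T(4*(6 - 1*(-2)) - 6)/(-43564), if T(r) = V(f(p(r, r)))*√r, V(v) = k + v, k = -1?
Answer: -√26/43564 ≈ -0.00011705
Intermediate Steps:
V(v) = -1 + v
T(r) = √r (T(r) = (-1 + 2)*√r = 1*√r = √r)
T(4*(6 - 1*(-2)) - 6)/(-43564) = √(4*(6 - 1*(-2)) - 6)/(-43564) = √(4*(6 + 2) - 6)*(-1/43564) = √(4*8 - 6)*(-1/43564) = √(32 - 6)*(-1/43564) = √26*(-1/43564) = -√26/43564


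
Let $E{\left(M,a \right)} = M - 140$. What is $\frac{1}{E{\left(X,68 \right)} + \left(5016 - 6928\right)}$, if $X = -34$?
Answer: $- \frac{1}{2086} \approx -0.00047939$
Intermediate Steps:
$E{\left(M,a \right)} = -140 + M$
$\frac{1}{E{\left(X,68 \right)} + \left(5016 - 6928\right)} = \frac{1}{\left(-140 - 34\right) + \left(5016 - 6928\right)} = \frac{1}{-174 + \left(5016 - 6928\right)} = \frac{1}{-174 - 1912} = \frac{1}{-2086} = - \frac{1}{2086}$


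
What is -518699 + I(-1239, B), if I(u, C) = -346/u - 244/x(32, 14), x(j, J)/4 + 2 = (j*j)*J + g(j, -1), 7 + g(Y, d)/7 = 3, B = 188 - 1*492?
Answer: -9194004406369/17725134 ≈ -5.1870e+5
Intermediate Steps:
B = -304 (B = 188 - 492 = -304)
g(Y, d) = -28 (g(Y, d) = -49 + 7*3 = -49 + 21 = -28)
x(j, J) = -120 + 4*J*j² (x(j, J) = -8 + 4*((j*j)*J - 28) = -8 + 4*(j²*J - 28) = -8 + 4*(J*j² - 28) = -8 + 4*(-28 + J*j²) = -8 + (-112 + 4*J*j²) = -120 + 4*J*j²)
I(u, C) = -61/14306 - 346/u (I(u, C) = -346/u - 244/(-120 + 4*14*32²) = -346/u - 244/(-120 + 4*14*1024) = -346/u - 244/(-120 + 57344) = -346/u - 244/57224 = -346/u - 244*1/57224 = -346/u - 61/14306 = -61/14306 - 346/u)
-518699 + I(-1239, B) = -518699 + (-61/14306 - 346/(-1239)) = -518699 + (-61/14306 - 346*(-1/1239)) = -518699 + (-61/14306 + 346/1239) = -518699 + 4874297/17725134 = -9194004406369/17725134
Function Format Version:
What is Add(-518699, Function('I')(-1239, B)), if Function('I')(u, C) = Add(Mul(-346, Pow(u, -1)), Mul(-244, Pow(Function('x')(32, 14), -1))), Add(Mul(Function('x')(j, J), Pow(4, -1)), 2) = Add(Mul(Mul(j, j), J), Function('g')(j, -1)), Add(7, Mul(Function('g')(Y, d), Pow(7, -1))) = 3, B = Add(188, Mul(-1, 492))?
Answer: Rational(-9194004406369, 17725134) ≈ -5.1870e+5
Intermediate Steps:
B = -304 (B = Add(188, -492) = -304)
Function('g')(Y, d) = -28 (Function('g')(Y, d) = Add(-49, Mul(7, 3)) = Add(-49, 21) = -28)
Function('x')(j, J) = Add(-120, Mul(4, J, Pow(j, 2))) (Function('x')(j, J) = Add(-8, Mul(4, Add(Mul(Mul(j, j), J), -28))) = Add(-8, Mul(4, Add(Mul(Pow(j, 2), J), -28))) = Add(-8, Mul(4, Add(Mul(J, Pow(j, 2)), -28))) = Add(-8, Mul(4, Add(-28, Mul(J, Pow(j, 2))))) = Add(-8, Add(-112, Mul(4, J, Pow(j, 2)))) = Add(-120, Mul(4, J, Pow(j, 2))))
Function('I')(u, C) = Add(Rational(-61, 14306), Mul(-346, Pow(u, -1))) (Function('I')(u, C) = Add(Mul(-346, Pow(u, -1)), Mul(-244, Pow(Add(-120, Mul(4, 14, Pow(32, 2))), -1))) = Add(Mul(-346, Pow(u, -1)), Mul(-244, Pow(Add(-120, Mul(4, 14, 1024)), -1))) = Add(Mul(-346, Pow(u, -1)), Mul(-244, Pow(Add(-120, 57344), -1))) = Add(Mul(-346, Pow(u, -1)), Mul(-244, Pow(57224, -1))) = Add(Mul(-346, Pow(u, -1)), Mul(-244, Rational(1, 57224))) = Add(Mul(-346, Pow(u, -1)), Rational(-61, 14306)) = Add(Rational(-61, 14306), Mul(-346, Pow(u, -1))))
Add(-518699, Function('I')(-1239, B)) = Add(-518699, Add(Rational(-61, 14306), Mul(-346, Pow(-1239, -1)))) = Add(-518699, Add(Rational(-61, 14306), Mul(-346, Rational(-1, 1239)))) = Add(-518699, Add(Rational(-61, 14306), Rational(346, 1239))) = Add(-518699, Rational(4874297, 17725134)) = Rational(-9194004406369, 17725134)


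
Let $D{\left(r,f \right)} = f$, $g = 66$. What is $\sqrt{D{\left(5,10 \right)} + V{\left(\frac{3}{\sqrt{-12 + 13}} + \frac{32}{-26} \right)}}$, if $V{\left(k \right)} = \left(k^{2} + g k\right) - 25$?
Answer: $\frac{8 \sqrt{277}}{13} \approx 10.242$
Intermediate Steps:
$V{\left(k \right)} = -25 + k^{2} + 66 k$ ($V{\left(k \right)} = \left(k^{2} + 66 k\right) - 25 = -25 + k^{2} + 66 k$)
$\sqrt{D{\left(5,10 \right)} + V{\left(\frac{3}{\sqrt{-12 + 13}} + \frac{32}{-26} \right)}} = \sqrt{10 + \left(-25 + \left(\frac{3}{\sqrt{-12 + 13}} + \frac{32}{-26}\right)^{2} + 66 \left(\frac{3}{\sqrt{-12 + 13}} + \frac{32}{-26}\right)\right)} = \sqrt{10 + \left(-25 + \left(\frac{3}{\sqrt{1}} + 32 \left(- \frac{1}{26}\right)\right)^{2} + 66 \left(\frac{3}{\sqrt{1}} + 32 \left(- \frac{1}{26}\right)\right)\right)} = \sqrt{10 + \left(-25 + \left(\frac{3}{1} - \frac{16}{13}\right)^{2} + 66 \left(\frac{3}{1} - \frac{16}{13}\right)\right)} = \sqrt{10 + \left(-25 + \left(3 \cdot 1 - \frac{16}{13}\right)^{2} + 66 \left(3 \cdot 1 - \frac{16}{13}\right)\right)} = \sqrt{10 + \left(-25 + \left(3 - \frac{16}{13}\right)^{2} + 66 \left(3 - \frac{16}{13}\right)\right)} = \sqrt{10 + \left(-25 + \left(\frac{23}{13}\right)^{2} + 66 \cdot \frac{23}{13}\right)} = \sqrt{10 + \left(-25 + \frac{529}{169} + \frac{1518}{13}\right)} = \sqrt{10 + \frac{16038}{169}} = \sqrt{\frac{17728}{169}} = \frac{8 \sqrt{277}}{13}$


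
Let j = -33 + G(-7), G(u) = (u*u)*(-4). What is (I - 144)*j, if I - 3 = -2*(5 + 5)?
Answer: 36869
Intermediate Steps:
I = -17 (I = 3 - 2*(5 + 5) = 3 - 2*10 = 3 - 20 = -17)
G(u) = -4*u² (G(u) = u²*(-4) = -4*u²)
j = -229 (j = -33 - 4*(-7)² = -33 - 4*49 = -33 - 196 = -229)
(I - 144)*j = (-17 - 144)*(-229) = -161*(-229) = 36869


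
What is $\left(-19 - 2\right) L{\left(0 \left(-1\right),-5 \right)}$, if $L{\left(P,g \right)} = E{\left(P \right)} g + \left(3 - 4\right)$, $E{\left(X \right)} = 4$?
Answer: $441$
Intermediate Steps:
$L{\left(P,g \right)} = -1 + 4 g$ ($L{\left(P,g \right)} = 4 g + \left(3 - 4\right) = 4 g - 1 = -1 + 4 g$)
$\left(-19 - 2\right) L{\left(0 \left(-1\right),-5 \right)} = \left(-19 - 2\right) \left(-1 + 4 \left(-5\right)\right) = - 21 \left(-1 - 20\right) = \left(-21\right) \left(-21\right) = 441$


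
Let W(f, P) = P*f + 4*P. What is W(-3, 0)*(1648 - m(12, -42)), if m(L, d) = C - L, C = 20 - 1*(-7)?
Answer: 0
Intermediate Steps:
W(f, P) = 4*P + P*f
C = 27 (C = 20 + 7 = 27)
m(L, d) = 27 - L
W(-3, 0)*(1648 - m(12, -42)) = (0*(4 - 3))*(1648 - (27 - 1*12)) = (0*1)*(1648 - (27 - 12)) = 0*(1648 - 1*15) = 0*(1648 - 15) = 0*1633 = 0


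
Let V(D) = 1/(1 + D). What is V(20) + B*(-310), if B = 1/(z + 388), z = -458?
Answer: 94/21 ≈ 4.4762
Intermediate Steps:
B = -1/70 (B = 1/(-458 + 388) = 1/(-70) = -1/70 ≈ -0.014286)
V(20) + B*(-310) = 1/(1 + 20) - 1/70*(-310) = 1/21 + 31/7 = 94/21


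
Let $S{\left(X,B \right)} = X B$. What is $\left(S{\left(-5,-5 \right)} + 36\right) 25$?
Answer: $1525$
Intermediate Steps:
$S{\left(X,B \right)} = B X$
$\left(S{\left(-5,-5 \right)} + 36\right) 25 = \left(\left(-5\right) \left(-5\right) + 36\right) 25 = \left(25 + 36\right) 25 = 61 \cdot 25 = 1525$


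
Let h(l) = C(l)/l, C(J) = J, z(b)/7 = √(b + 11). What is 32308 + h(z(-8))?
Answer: 32309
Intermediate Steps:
z(b) = 7*√(11 + b) (z(b) = 7*√(b + 11) = 7*√(11 + b))
h(l) = 1 (h(l) = l/l = 1)
32308 + h(z(-8)) = 32308 + 1 = 32309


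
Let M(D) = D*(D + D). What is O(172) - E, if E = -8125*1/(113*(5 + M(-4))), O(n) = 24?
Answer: 108469/4181 ≈ 25.943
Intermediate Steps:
M(D) = 2*D² (M(D) = D*(2*D) = 2*D²)
E = -8125/4181 (E = -8125*1/(113*(5 + 2*(-4)²)) = -8125*1/(113*(5 + 2*16)) = -8125*1/(113*(5 + 32)) = -8125/(37*113) = -8125/4181 ≈ -1.9433)
O(172) - E = 24 - 1*(-8125/4181) = 24 + 8125/4181 = 108469/4181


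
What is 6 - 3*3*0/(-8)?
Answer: 6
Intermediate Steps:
6 - 3*3*0/(-8) = 6 - 0*(-1)/8 = 6 - 3*0 = 6 + 0 = 6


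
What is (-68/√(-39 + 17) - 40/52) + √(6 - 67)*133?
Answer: -10/13 + 133*I*√61 + 34*I*√22/11 ≈ -0.76923 + 1053.3*I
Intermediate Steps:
(-68/√(-39 + 17) - 40/52) + √(6 - 67)*133 = (-68*(-I*√22/22) - 40*1/52) + √(-61)*133 = (-68*(-I*√22/22) - 10/13) + (I*√61)*133 = (-(-34)*I*√22/11 - 10/13) + 133*I*√61 = (34*I*√22/11 - 10/13) + 133*I*√61 = (-10/13 + 34*I*√22/11) + 133*I*√61 = -10/13 + 133*I*√61 + 34*I*√22/11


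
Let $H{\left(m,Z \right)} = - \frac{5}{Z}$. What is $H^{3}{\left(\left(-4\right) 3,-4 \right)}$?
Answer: $\frac{125}{64} \approx 1.9531$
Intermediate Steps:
$H^{3}{\left(\left(-4\right) 3,-4 \right)} = \left(- \frac{5}{-4}\right)^{3} = \left(\left(-5\right) \left(- \frac{1}{4}\right)\right)^{3} = \left(\frac{5}{4}\right)^{3} = \frac{125}{64}$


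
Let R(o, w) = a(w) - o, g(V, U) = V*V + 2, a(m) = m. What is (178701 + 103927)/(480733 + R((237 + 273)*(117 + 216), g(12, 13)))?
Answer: 282628/311049 ≈ 0.90863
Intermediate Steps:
g(V, U) = 2 + V² (g(V, U) = V² + 2 = 2 + V²)
R(o, w) = w - o
(178701 + 103927)/(480733 + R((237 + 273)*(117 + 216), g(12, 13))) = (178701 + 103927)/(480733 + ((2 + 12²) - (237 + 273)*(117 + 216))) = 282628/(480733 + ((2 + 144) - 510*333)) = 282628/(480733 + (146 - 1*169830)) = 282628/(480733 + (146 - 169830)) = 282628/(480733 - 169684) = 282628/311049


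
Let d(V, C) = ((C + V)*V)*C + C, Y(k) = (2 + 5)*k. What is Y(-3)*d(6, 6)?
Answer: -9198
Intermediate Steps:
Y(k) = 7*k
d(V, C) = C + C*V*(C + V) (d(V, C) = (V*(C + V))*C + C = C*V*(C + V) + C = C + C*V*(C + V))
Y(-3)*d(6, 6) = (7*(-3))*(6*(1 + 6**2 + 6*6)) = -126*(1 + 36 + 36) = -126*73 = -21*438 = -9198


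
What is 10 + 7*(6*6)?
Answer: 262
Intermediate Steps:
10 + 7*(6*6) = 10 + 7*36 = 10 + 252 = 262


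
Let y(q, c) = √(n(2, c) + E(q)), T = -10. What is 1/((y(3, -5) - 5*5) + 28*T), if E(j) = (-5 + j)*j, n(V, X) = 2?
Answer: -305/93029 - 2*I/93029 ≈ -0.0032785 - 2.1499e-5*I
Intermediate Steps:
E(j) = j*(-5 + j)
y(q, c) = √(2 + q*(-5 + q))
1/((y(3, -5) - 5*5) + 28*T) = 1/((√(2 + 3*(-5 + 3)) - 5*5) + 28*(-10)) = 1/((√(2 + 3*(-2)) - 25) - 280) = 1/((√(2 - 6) - 25) - 280) = 1/((√(-4) - 25) - 280) = 1/((2*I - 25) - 280) = 1/((-25 + 2*I) - 280) = 1/(-305 + 2*I) = (-305 - 2*I)/93029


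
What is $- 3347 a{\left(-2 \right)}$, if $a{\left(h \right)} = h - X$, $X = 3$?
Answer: $16735$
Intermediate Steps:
$a{\left(h \right)} = -3 + h$ ($a{\left(h \right)} = h - 3 = -3 + h$)
$- 3347 a{\left(-2 \right)} = - 3347 \left(-3 - 2\right) = \left(-3347\right) \left(-5\right) = 16735$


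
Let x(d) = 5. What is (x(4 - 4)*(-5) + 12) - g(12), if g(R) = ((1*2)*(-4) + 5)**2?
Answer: -22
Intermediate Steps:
g(R) = 9 (g(R) = (2*(-4) + 5)**2 = (-8 + 5)**2 = (-3)**2 = 9)
(x(4 - 4)*(-5) + 12) - g(12) = (5*(-5) + 12) - 1*9 = (-25 + 12) - 9 = -13 - 9 = -22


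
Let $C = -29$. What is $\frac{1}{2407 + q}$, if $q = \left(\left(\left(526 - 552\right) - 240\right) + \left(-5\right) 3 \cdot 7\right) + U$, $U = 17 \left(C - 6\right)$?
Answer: $\frac{1}{1441} \approx 0.00069396$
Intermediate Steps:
$U = -595$ ($U = 17 \left(-29 - 6\right) = 17 \left(-35\right) = -595$)
$q = -966$ ($q = \left(\left(\left(526 - 552\right) - 240\right) + \left(-5\right) 3 \cdot 7\right) - 595 = \left(\left(\left(526 - 552\right) - 240\right) - 105\right) - 595 = \left(\left(-26 - 240\right) - 105\right) - 595 = \left(-266 - 105\right) - 595 = -371 - 595 = -966$)
$\frac{1}{2407 + q} = \frac{1}{2407 - 966} = \frac{1}{1441}$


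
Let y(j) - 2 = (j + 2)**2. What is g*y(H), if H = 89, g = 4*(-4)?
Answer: -132528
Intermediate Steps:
g = -16
y(j) = 2 + (2 + j)**2 (y(j) = 2 + (j + 2)**2 = 2 + (2 + j)**2)
g*y(H) = -16*(2 + (2 + 89)**2) = -16*(2 + 91**2) = -16*(2 + 8281) = -16*8283 = -132528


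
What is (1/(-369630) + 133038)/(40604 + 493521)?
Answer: 49174835939/197428623750 ≈ 0.24908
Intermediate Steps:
(1/(-369630) + 133038)/(40604 + 493521) = (-1/369630 + 133038)/534125 = (49174835939/369630)*(1/534125) = 49174835939/197428623750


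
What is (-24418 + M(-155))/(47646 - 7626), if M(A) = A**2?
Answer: -131/13340 ≈ -0.0098201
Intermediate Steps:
(-24418 + M(-155))/(47646 - 7626) = (-24418 + (-155)**2)/(47646 - 7626) = (-24418 + 24025)/40020 = -393*1/40020 = -131/13340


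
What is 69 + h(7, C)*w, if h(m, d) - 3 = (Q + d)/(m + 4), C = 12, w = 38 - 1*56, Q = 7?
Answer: -177/11 ≈ -16.091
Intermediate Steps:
w = -18 (w = 38 - 56 = -18)
h(m, d) = 3 + (7 + d)/(4 + m) (h(m, d) = 3 + (7 + d)/(m + 4) = 3 + (7 + d)/(4 + m))
69 + h(7, C)*w = 69 + ((19 + 12 + 3*7)/(4 + 7))*(-18) = 69 + ((19 + 12 + 21)/11)*(-18) = 69 + ((1/11)*52)*(-18) = 69 + (52/11)*(-18) = 69 - 936/11 = -177/11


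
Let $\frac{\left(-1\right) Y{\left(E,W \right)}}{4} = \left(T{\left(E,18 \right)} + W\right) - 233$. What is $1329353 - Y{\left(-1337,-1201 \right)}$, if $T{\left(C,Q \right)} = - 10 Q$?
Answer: $1322897$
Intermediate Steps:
$Y{\left(E,W \right)} = 1652 - 4 W$ ($Y{\left(E,W \right)} = - 4 \left(\left(\left(-10\right) 18 + W\right) - 233\right) = - 4 \left(\left(-180 + W\right) - 233\right) = - 4 \left(-413 + W\right) = 1652 - 4 W$)
$1329353 - Y{\left(-1337,-1201 \right)} = 1329353 - \left(1652 - -4804\right) = 1329353 - \left(1652 + 4804\right) = 1329353 - 6456 = 1322897$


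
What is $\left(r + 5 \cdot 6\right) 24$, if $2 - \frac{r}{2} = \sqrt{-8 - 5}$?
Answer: $816 - 48 i \sqrt{13} \approx 816.0 - 173.07 i$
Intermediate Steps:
$r = 4 - 2 i \sqrt{13}$ ($r = 4 - 2 \sqrt{-8 - 5} = 4 - 2 \sqrt{-13} = 4 - 2 i \sqrt{13} \approx 4.0 - 7.2111 i$)
$\left(r + 5 \cdot 6\right) 24 = \left(\left(4 - 2 i \sqrt{13}\right) + 5 \cdot 6\right) 24 = \left(\left(4 - 2 i \sqrt{13}\right) + 30\right) 24 = \left(34 - 2 i \sqrt{13}\right) 24 = 816 - 48 i \sqrt{13}$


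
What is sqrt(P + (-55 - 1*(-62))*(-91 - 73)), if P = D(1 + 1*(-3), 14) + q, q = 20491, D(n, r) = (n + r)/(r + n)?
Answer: 4*sqrt(1209) ≈ 139.08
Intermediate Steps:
D(n, r) = 1 (D(n, r) = (n + r)/(n + r) = 1)
P = 20492 (P = 1 + 20491 = 20492)
sqrt(P + (-55 - 1*(-62))*(-91 - 73)) = sqrt(20492 + (-55 - 1*(-62))*(-91 - 73)) = sqrt(20492 + (-55 + 62)*(-164)) = sqrt(20492 + 7*(-164)) = sqrt(20492 - 1148) = sqrt(19344) = 4*sqrt(1209)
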